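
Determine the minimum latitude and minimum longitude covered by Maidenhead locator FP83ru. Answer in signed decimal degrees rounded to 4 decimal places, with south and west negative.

Field F=5, P=15: +5·20° lon, +15·10° lat → SW at lon -80°, lat 60°.
Square 8, 3: +8·2° lon, +3·1° lat → SW at lon -64°, lat 63°.
Subsquare r=17, u=20: +17·0.0833333° lon, +20·0.0416667° lat → SW at lon -62.5833°, lat 63.8333°.
latitude 63.8333, longitude -62.5833.

63.8333, -62.5833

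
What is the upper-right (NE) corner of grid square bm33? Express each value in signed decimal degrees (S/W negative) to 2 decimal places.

Field B=1, M=12: +1·20° lon, +12·10° lat → SW at lon -160°, lat 30°.
Square 3, 3: +3·2° lon, +3·1° lat → SW at lon -154°, lat 33°.
Cell spans 2° lon × 1° lat. NE corner is SW corner plus one full cell.
latitude 34.00, longitude -152.00.

34.00, -152.00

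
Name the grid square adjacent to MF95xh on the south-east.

Longitude subsquare x = 23; +1 → 24, wraps to 0 = a, carry into square.
Longitude square 9; +1 → 10, wraps to 0, carry into field.
Longitude field M = 12; +1 → 13 = N.
Latitude subsquare h = 7; −1 → 6 = g.

NF05ag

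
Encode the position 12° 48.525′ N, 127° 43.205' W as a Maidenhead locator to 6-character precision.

Offset from 180°W / 90°S: lon 52.2799°, lat 102.8088°.
Field (20°×10°, letters A–R): 52.2799/20 → 2 → C, 102.8088/10 → 10 → K; chars CK.
Square (2°×1°, digits 0–9): 12.2799/2 → 6, 2.8088/1 → 2; chars 62.
Subsquare (5′×2.5′, letters a–x): 0.2799/0.0833333 → 3 → d, 0.8088/0.0416667 → 19 → t; chars dt.

CK62dt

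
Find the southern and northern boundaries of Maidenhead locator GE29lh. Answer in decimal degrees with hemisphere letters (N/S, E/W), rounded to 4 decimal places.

Field G=6, E=4: +6·20° lon, +4·10° lat → SW at lon -60°, lat -50°.
Square 2, 9: +2·2° lon, +9·1° lat → SW at lon -56°, lat -41°.
Subsquare l=11, h=7: +11·0.0833333° lon, +7·0.0416667° lat → SW at lon -55.0833°, lat -40.7083°.
Cell spans 0.0833333° lon × 0.0416667° lat.
south 40.7083° S, north 40.6667° S.

40.7083° S, 40.6667° S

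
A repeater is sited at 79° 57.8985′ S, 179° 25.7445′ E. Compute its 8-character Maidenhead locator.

Offset from 180°W / 90°S: lon 359.42908°, lat 10.03503°.
Field: lon ⌊359.42908/20⌋ = 17 → R; lat ⌊10.03503/10⌋ = 1 → B.
Square: lon ⌊19.42908/2⌋ = 9; lat ⌊0.03503/1⌋ = 0.
Subsquare: lon ⌊1.42908/0.0833333⌋ = 17 → r; lat ⌊0.03503/0.0416667⌋ = 0 → a.
Extended square: lon ⌊0.01241/0.00833333⌋ = 1; lat ⌊0.03503/0.00416667⌋ = 8.

RB90ra18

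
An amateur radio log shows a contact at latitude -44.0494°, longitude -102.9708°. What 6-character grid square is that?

Add 180° to longitude and 90° to latitude: 77.0292, 45.9506.
Field: lon ⌊77.0292/20⌋ = 3 → D; lat ⌊45.9506/10⌋ = 4 → E.
Square: lon ⌊17.0292/2⌋ = 8; lat ⌊5.9506/1⌋ = 5.
Subsquare: lon ⌊1.0292/0.0833333⌋ = 12 → m; lat ⌊0.9506/0.0416667⌋ = 22 → w.

DE85mw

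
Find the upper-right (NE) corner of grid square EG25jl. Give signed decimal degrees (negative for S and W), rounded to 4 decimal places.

-24.5000, -95.1667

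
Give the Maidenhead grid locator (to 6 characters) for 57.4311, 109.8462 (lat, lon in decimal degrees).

OO47wk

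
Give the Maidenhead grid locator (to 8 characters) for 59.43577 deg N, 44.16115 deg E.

LO29bk94

Offset from 180°W / 90°S: lon 224.16115°, lat 149.43577°.
Field: lon ⌊224.16115/20⌋ = 11 → L; lat ⌊149.43577/10⌋ = 14 → O.
Square: lon ⌊4.16115/2⌋ = 2; lat ⌊9.43577/1⌋ = 9.
Subsquare: lon ⌊0.16115/0.0833333⌋ = 1 → b; lat ⌊0.43577/0.0416667⌋ = 10 → k.
Extended square: lon ⌊0.07782/0.00833333⌋ = 9; lat ⌊0.01910/0.00416667⌋ = 4.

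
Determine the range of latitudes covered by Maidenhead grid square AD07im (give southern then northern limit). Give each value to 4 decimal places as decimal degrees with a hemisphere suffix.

Field A=0, D=3: +0·20° lon, +3·10° lat → SW at lon -180°, lat -60°.
Square 0, 7: +0·2° lon, +7·1° lat → SW at lon -180°, lat -53°.
Subsquare i=8, m=12: +8·0.0833333° lon, +12·0.0416667° lat → SW at lon -179.333°, lat -52.5°.
Cell spans 0.0833333° lon × 0.0416667° lat.
south 52.5000° S, north 52.4583° S.

52.5000° S, 52.4583° S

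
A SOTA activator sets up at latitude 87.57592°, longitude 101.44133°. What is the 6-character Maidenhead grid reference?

Add 180° to longitude and 90° to latitude: 281.4413, 177.5759.
Field (20°×10°, letters A–R): lon ⌊281.4413/20⌋ = 14 → O; lat ⌊177.5759/10⌋ = 17 → R.
Square (2°×1°, digits 0–9): lon ⌊1.4413/2⌋ = 0; lat ⌊7.5759/1⌋ = 7.
Subsquare (5′×2.5′, letters a–x): lon ⌊1.4413/0.0833333⌋ = 17 → r; lat ⌊0.5759/0.0416667⌋ = 13 → n.

OR07rn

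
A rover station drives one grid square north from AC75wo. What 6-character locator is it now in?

AC75wp

Latitude subsquare o = 14; +1 → 15 = p.
The longitude characters are unchanged.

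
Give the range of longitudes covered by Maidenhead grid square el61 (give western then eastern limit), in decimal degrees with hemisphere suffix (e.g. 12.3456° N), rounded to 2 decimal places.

88.00° W, 86.00° W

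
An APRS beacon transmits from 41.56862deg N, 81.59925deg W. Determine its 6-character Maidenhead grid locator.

Offset from 180°W / 90°S: lon 98.4008°, lat 131.5686°.
Field: 98.4008/20 → 4 → E, 131.5686/10 → 13 → N; chars EN.
Square: 18.4008/2 → 9, 1.5686/1 → 1; chars 91.
Subsquare: 0.4008/0.0833333 → 4 → e, 0.5686/0.0416667 → 13 → n; chars en.

EN91en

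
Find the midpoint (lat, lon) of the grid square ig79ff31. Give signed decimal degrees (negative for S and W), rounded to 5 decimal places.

-20.78542, -5.55417

Field I=8, G=6: +8·20° lon, +6·10° lat → SW at lon -20°, lat -30°.
Square 7, 9: +7·2° lon, +9·1° lat → SW at lon -6°, lat -21°.
Subsquare f=5, f=5: +5·0.0833333° lon, +5·0.0416667° lat → SW at lon -5.58333°, lat -20.7917°.
Extended square 3, 1: +3·0.00833333° lon, +1·0.00416667° lat → SW at lon -5.55833°, lat -20.7875°.
Cell spans 0.00833333° lon × 0.00416667° lat. Centre is SW corner plus half of each.
latitude -20.78542, longitude -5.55417.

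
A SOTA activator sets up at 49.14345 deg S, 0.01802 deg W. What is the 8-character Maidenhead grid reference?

IE90xu75

Add 180° to longitude and 90° to latitude: 179.98198, 40.85655.
Field: lon ⌊179.98198/20⌋ = 8 → I; lat ⌊40.85655/10⌋ = 4 → E.
Square: lon ⌊19.98198/2⌋ = 9; lat ⌊0.85655/1⌋ = 0.
Subsquare: lon ⌊1.98198/0.0833333⌋ = 23 → x; lat ⌊0.85655/0.0416667⌋ = 20 → u.
Extended square: lon ⌊0.06531/0.00833333⌋ = 7; lat ⌊0.02322/0.00416667⌋ = 5.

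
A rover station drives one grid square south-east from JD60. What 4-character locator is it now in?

JC79

Longitude square 6; +1 → 7.
Latitude square 0; −1 → -1, wraps to 9, carry into field.
Latitude field D = 3; −1 → 2 = C.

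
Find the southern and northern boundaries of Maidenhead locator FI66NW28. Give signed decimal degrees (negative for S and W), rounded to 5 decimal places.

-3.05000, -3.04583

Field F=5, I=8: +5·20° lon, +8·10° lat → SW at lon -80°, lat -10°.
Square 6, 6: +6·2° lon, +6·1° lat → SW at lon -68°, lat -4°.
Subsquare n=13, w=22: +13·0.0833333° lon, +22·0.0416667° lat → SW at lon -66.9167°, lat -3.08333°.
Extended square 2, 8: +2·0.00833333° lon, +8·0.00416667° lat → SW at lon -66.9°, lat -3.05°.
Cell spans 0.00833333° lon × 0.00416667° lat.
south -3.05000, north -3.04583.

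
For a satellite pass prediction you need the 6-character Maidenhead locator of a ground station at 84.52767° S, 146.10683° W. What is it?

BA65wl

Offset from 180°W / 90°S: lon 33.8932°, lat 5.4723°.
Field: lon ⌊33.8932/20⌋ = 1 → B; lat ⌊5.4723/10⌋ = 0 → A.
Square: lon ⌊13.8932/2⌋ = 6; lat ⌊5.4723/1⌋ = 5.
Subsquare: lon ⌊1.8932/0.0833333⌋ = 22 → w; lat ⌊0.4723/0.0416667⌋ = 11 → l.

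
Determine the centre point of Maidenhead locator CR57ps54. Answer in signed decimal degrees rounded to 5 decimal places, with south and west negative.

87.76875, -128.70417

Field C=2, R=17: +2·20° lon, +17·10° lat → SW at lon -140°, lat 80°.
Square 5, 7: +5·2° lon, +7·1° lat → SW at lon -130°, lat 87°.
Subsquare p=15, s=18: +15·0.0833333° lon, +18·0.0416667° lat → SW at lon -128.75°, lat 87.75°.
Extended square 5, 4: +5·0.00833333° lon, +4·0.00416667° lat → SW at lon -128.708°, lat 87.7667°.
Cell spans 0.00833333° lon × 0.00416667° lat. Centre is SW corner plus half of each.
latitude 87.76875, longitude -128.70417.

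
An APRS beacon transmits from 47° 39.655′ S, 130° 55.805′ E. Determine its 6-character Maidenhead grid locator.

PE52li

Add 180° to longitude and 90° to latitude: 310.9301, 42.3391.
Field: 310.9301/20 → 15 → P, 42.3391/10 → 4 → E; chars PE.
Square: 10.9301/2 → 5, 2.3391/1 → 2; chars 52.
Subsquare: 0.9301/0.0833333 → 11 → l, 0.3391/0.0416667 → 8 → i; chars li.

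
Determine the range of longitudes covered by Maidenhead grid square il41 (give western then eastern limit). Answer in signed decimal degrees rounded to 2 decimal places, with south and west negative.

Field I=8, L=11: +8·20° lon, +11·10° lat → SW at lon -20°, lat 20°.
Square 4, 1: +4·2° lon, +1·1° lat → SW at lon -12°, lat 21°.
Cell spans 2° lon × 1° lat.
west -12.00, east -10.00.

-12.00, -10.00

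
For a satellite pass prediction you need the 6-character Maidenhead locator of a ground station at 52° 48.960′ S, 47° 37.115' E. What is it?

LD37te

Add 180° to longitude and 90° to latitude: 227.6186, 37.1840.
Field: 227.6186/20 → 11 → L, 37.1840/10 → 3 → D; chars LD.
Square: 7.6186/2 → 3, 7.1840/1 → 7; chars 37.
Subsquare: 1.6186/0.0833333 → 19 → t, 0.1840/0.0416667 → 4 → e; chars te.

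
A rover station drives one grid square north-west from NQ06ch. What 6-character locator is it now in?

Longitude subsquare c = 2; −1 → 1 = b.
Latitude subsquare h = 7; +1 → 8 = i.

NQ06bi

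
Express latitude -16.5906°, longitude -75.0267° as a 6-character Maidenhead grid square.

Add 180° to longitude and 90° to latitude: 104.9733, 73.4094.
Field: 104.9733/20 → 5 → F, 73.4094/10 → 7 → H; chars FH.
Square: 4.9733/2 → 2, 3.4094/1 → 3; chars 23.
Subsquare: 0.9733/0.0833333 → 11 → l, 0.4094/0.0416667 → 9 → j; chars lj.

FH23lj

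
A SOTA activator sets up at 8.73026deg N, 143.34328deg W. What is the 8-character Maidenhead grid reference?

BJ88hr85

Offset from 180°W / 90°S: lon 36.65672°, lat 98.73026°.
Field: lon ⌊36.65672/20⌋ = 1 → B; lat ⌊98.73026/10⌋ = 9 → J.
Square: lon ⌊16.65672/2⌋ = 8; lat ⌊8.73026/1⌋ = 8.
Subsquare: lon ⌊0.65672/0.0833333⌋ = 7 → h; lat ⌊0.73026/0.0416667⌋ = 17 → r.
Extended square: lon ⌊0.07339/0.00833333⌋ = 8; lat ⌊0.02193/0.00416667⌋ = 5.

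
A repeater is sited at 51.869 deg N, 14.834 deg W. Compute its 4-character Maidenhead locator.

Add 180° to longitude and 90° to latitude: 165.17, 141.87.
Field (20°×10°, letters A–R): 165.17/20 → 8 → I, 141.87/10 → 14 → O; chars IO.
Square (2°×1°, digits 0–9): 5.17/2 → 2, 1.87/1 → 1; chars 21.

IO21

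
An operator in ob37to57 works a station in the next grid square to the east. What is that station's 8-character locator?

OB37to67

Longitude extended square 5; +1 → 6.
The latitude characters are unchanged.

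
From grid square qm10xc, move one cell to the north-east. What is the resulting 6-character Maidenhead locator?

Longitude subsquare x = 23; +1 → 24, wraps to 0 = a, carry into square.
Longitude square 1; +1 → 2.
Latitude subsquare c = 2; +1 → 3 = d.

QM20ad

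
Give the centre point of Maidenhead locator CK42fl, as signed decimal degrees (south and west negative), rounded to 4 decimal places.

12.4792, -131.5417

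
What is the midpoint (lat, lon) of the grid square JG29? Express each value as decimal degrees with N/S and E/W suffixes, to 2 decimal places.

20.50° S, 5.00° E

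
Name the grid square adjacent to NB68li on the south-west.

NB68kh

Longitude subsquare l = 11; −1 → 10 = k.
Latitude subsquare i = 8; −1 → 7 = h.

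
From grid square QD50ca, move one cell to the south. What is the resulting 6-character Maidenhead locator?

QC59cx

Latitude subsquare a = 0; −1 → -1, wraps to 23 = x, carry into square.
Latitude square 0; −1 → -1, wraps to 9, carry into field.
Latitude field D = 3; −1 → 2 = C.
The longitude characters are unchanged.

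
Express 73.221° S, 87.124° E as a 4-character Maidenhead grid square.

NB36

Add 180° to longitude and 90° to latitude: 267.12, 16.78.
Field: 267.12/20 → 13 → N, 16.78/10 → 1 → B; chars NB.
Square: 7.12/2 → 3, 6.78/1 → 6; chars 36.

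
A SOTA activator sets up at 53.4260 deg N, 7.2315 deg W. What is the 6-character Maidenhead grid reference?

IO63jk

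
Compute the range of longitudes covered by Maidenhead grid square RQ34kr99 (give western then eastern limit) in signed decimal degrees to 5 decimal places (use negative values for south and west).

166.90833, 166.91667

Field R=17, Q=16: +17·20° lon, +16·10° lat → SW at lon 160°, lat 70°.
Square 3, 4: +3·2° lon, +4·1° lat → SW at lon 166°, lat 74°.
Subsquare k=10, r=17: +10·0.0833333° lon, +17·0.0416667° lat → SW at lon 166.833°, lat 74.7083°.
Extended square 9, 9: +9·0.00833333° lon, +9·0.00416667° lat → SW at lon 166.908°, lat 74.7458°.
Cell spans 0.00833333° lon × 0.00416667° lat.
west 166.90833, east 166.91667.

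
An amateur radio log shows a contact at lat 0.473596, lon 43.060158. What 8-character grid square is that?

LJ10ml73

Offset from 180°W / 90°S: lon 223.06016°, lat 90.47360°.
Field (20°×10°, letters A–R): 223.06016/20 → 11 → L, 90.47360/10 → 9 → J; chars LJ.
Square (2°×1°, digits 0–9): 3.06016/2 → 1, 0.47360/1 → 0; chars 10.
Subsquare (5′×2.5′, letters a–x): 1.06016/0.0833333 → 12 → m, 0.47360/0.0416667 → 11 → l; chars ml.
Extended square (30″×15″, digits 0–9): 0.06016/0.00833333 → 7, 0.01526/0.00416667 → 3; chars 73.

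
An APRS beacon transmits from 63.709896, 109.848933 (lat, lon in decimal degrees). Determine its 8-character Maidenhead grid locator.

Offset from 180°W / 90°S: lon 289.84893°, lat 153.70990°.
Field: 289.84893/20 → 14 → O, 153.70990/10 → 15 → P; chars OP.
Square: 9.84893/2 → 4, 3.70990/1 → 3; chars 43.
Subsquare: 1.84893/0.0833333 → 22 → w, 0.70990/0.0416667 → 17 → r; chars wr.
Extended square: 0.01560/0.00833333 → 1, 0.00156/0.00416667 → 0; chars 10.

OP43wr10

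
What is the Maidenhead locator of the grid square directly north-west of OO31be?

OO31af

Longitude subsquare b = 1; −1 → 0 = a.
Latitude subsquare e = 4; +1 → 5 = f.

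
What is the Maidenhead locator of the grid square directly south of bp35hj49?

Latitude extended square 9; −1 → 8.
The longitude characters are unchanged.

BP35hj48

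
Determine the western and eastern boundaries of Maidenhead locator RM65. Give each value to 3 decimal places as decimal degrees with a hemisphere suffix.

172.000° E, 174.000° E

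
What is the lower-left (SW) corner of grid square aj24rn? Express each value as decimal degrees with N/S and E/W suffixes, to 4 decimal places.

4.5417° N, 174.5833° W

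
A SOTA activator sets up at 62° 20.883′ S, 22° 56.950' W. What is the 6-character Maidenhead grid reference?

Add 180° to longitude and 90° to latitude: 157.0508, 27.6519.
Field: lon ⌊157.0508/20⌋ = 7 → H; lat ⌊27.6519/10⌋ = 2 → C.
Square: lon ⌊17.0508/2⌋ = 8; lat ⌊7.6519/1⌋ = 7.
Subsquare: lon ⌊1.0508/0.0833333⌋ = 12 → m; lat ⌊0.6519/0.0416667⌋ = 15 → p.

HC87mp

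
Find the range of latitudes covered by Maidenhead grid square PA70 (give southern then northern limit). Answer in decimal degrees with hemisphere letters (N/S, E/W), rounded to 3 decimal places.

90.000° S, 89.000° S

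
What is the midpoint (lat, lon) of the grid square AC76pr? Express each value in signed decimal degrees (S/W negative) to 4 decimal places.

-63.2708, -164.7083

Field A=0, C=2: +0·20° lon, +2·10° lat → SW at lon -180°, lat -70°.
Square 7, 6: +7·2° lon, +6·1° lat → SW at lon -166°, lat -64°.
Subsquare p=15, r=17: +15·0.0833333° lon, +17·0.0416667° lat → SW at lon -164.75°, lat -63.2917°.
Cell spans 0.0833333° lon × 0.0416667° lat. Centre is SW corner plus half of each.
latitude -63.2708, longitude -164.7083.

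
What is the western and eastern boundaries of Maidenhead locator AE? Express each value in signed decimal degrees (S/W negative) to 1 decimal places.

-180.0, -160.0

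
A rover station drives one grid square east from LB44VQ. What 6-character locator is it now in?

LB44wq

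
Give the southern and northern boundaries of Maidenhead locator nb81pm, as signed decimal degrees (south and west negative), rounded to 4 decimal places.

Field N=13, B=1: +13·20° lon, +1·10° lat → SW at lon 80°, lat -80°.
Square 8, 1: +8·2° lon, +1·1° lat → SW at lon 96°, lat -79°.
Subsquare p=15, m=12: +15·0.0833333° lon, +12·0.0416667° lat → SW at lon 97.25°, lat -78.5°.
Cell spans 0.0833333° lon × 0.0416667° lat.
south -78.5000, north -78.4583.

-78.5000, -78.4583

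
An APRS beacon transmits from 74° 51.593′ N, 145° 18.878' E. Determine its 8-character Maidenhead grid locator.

QQ24pu76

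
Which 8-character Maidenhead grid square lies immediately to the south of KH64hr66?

KH64hr65

Latitude extended square 6; −1 → 5.
The longitude characters are unchanged.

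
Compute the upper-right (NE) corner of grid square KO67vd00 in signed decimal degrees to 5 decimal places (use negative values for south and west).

57.12917, 33.75833

Field K=10, O=14: +10·20° lon, +14·10° lat → SW at lon 20°, lat 50°.
Square 6, 7: +6·2° lon, +7·1° lat → SW at lon 32°, lat 57°.
Subsquare v=21, d=3: +21·0.0833333° lon, +3·0.0416667° lat → SW at lon 33.75°, lat 57.125°.
Extended square 0, 0: +0·0.00833333° lon, +0·0.00416667° lat → SW at lon 33.75°, lat 57.125°.
Cell spans 0.00833333° lon × 0.00416667° lat. NE corner is SW corner plus one full cell.
latitude 57.12917, longitude 33.75833.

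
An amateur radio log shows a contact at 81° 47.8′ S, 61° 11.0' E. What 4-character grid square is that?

MA08

Offset from 180°W / 90°S: lon 241.18°, lat 8.20°.
Field: lon ⌊241.18/20⌋ = 12 → M; lat ⌊8.20/10⌋ = 0 → A.
Square: lon ⌊1.18/2⌋ = 0; lat ⌊8.20/1⌋ = 8.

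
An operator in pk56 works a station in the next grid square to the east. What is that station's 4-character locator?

PK66

Longitude square 5; +1 → 6.
The latitude characters are unchanged.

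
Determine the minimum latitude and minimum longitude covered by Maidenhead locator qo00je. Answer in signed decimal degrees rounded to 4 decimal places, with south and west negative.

Field Q=16, O=14: +16·20° lon, +14·10° lat → SW at lon 140°, lat 50°.
Square 0, 0: +0·2° lon, +0·1° lat → SW at lon 140°, lat 50°.
Subsquare j=9, e=4: +9·0.0833333° lon, +4·0.0416667° lat → SW at lon 140.75°, lat 50.1667°.
latitude 50.1667, longitude 140.7500.

50.1667, 140.7500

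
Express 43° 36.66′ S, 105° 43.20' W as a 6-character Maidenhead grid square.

Shift to the Maidenhead origin (180°W, 90°S): lon 74.2800, lat 46.3890.
Field (20°×10°, letters A–R): lon ⌊74.2800/20⌋ = 3 → D; lat ⌊46.3890/10⌋ = 4 → E.
Square (2°×1°, digits 0–9): lon ⌊14.2800/2⌋ = 7; lat ⌊6.3890/1⌋ = 6.
Subsquare (5′×2.5′, letters a–x): lon ⌊0.2800/0.0833333⌋ = 3 → d; lat ⌊0.3890/0.0416667⌋ = 9 → j.

DE76dj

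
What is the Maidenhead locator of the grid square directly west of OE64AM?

Longitude subsquare a = 0; −1 → -1, wraps to 23 = x, carry into square.
Longitude square 6; −1 → 5.
The latitude characters are unchanged.

OE54xm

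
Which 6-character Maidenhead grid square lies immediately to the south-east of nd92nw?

Longitude subsquare n = 13; +1 → 14 = o.
Latitude subsquare w = 22; −1 → 21 = v.

ND92ov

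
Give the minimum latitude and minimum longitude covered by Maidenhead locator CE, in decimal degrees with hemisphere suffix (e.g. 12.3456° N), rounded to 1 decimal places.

Field C=2, E=4: +2·20° lon, +4·10° lat → SW at lon -140°, lat -50°.
latitude 50.0° S, longitude 140.0° W.

50.0° S, 140.0° W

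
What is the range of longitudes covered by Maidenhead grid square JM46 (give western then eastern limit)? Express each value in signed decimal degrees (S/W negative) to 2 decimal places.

8.00, 10.00

Field J=9, M=12: +9·20° lon, +12·10° lat → SW at lon 0°, lat 30°.
Square 4, 6: +4·2° lon, +6·1° lat → SW at lon 8°, lat 36°.
Cell spans 2° lon × 1° lat.
west 8.00, east 10.00.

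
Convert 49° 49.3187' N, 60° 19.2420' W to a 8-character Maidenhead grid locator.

Shift to the Maidenhead origin (180°W, 90°S): lon 119.67930, lat 139.82198.
Field: 119.67930/20 → 5 → F, 139.82198/10 → 13 → N; chars FN.
Square: 19.67930/2 → 9, 9.82198/1 → 9; chars 99.
Subsquare: 1.67930/0.0833333 → 20 → u, 0.82198/0.0416667 → 19 → t; chars ut.
Extended square: 0.01263/0.00833333 → 1, 0.03031/0.00416667 → 7; chars 17.

FN99ut17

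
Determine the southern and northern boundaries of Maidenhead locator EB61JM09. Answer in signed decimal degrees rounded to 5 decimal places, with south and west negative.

-78.46250, -78.45833

Field E=4, B=1: +4·20° lon, +1·10° lat → SW at lon -100°, lat -80°.
Square 6, 1: +6·2° lon, +1·1° lat → SW at lon -88°, lat -79°.
Subsquare j=9, m=12: +9·0.0833333° lon, +12·0.0416667° lat → SW at lon -87.25°, lat -78.5°.
Extended square 0, 9: +0·0.00833333° lon, +9·0.00416667° lat → SW at lon -87.25°, lat -78.4625°.
Cell spans 0.00833333° lon × 0.00416667° lat.
south -78.46250, north -78.45833.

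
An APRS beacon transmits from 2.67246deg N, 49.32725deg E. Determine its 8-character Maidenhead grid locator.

Shift to the Maidenhead origin (180°W, 90°S): lon 229.32725, lat 92.67246.
Field: 229.32725/20 → 11 → L, 92.67246/10 → 9 → J; chars LJ.
Square: 9.32725/2 → 4, 2.67246/1 → 2; chars 42.
Subsquare: 1.32725/0.0833333 → 15 → p, 0.67246/0.0416667 → 16 → q; chars pq.
Extended square: 0.07725/0.00833333 → 9, 0.00579/0.00416667 → 1; chars 91.

LJ42pq91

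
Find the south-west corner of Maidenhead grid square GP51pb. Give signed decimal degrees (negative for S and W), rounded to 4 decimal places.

61.0417, -48.7500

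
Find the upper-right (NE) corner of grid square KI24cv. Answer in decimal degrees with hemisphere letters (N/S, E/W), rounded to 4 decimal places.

5.0833° S, 24.2500° E

Field K=10, I=8: +10·20° lon, +8·10° lat → SW at lon 20°, lat -10°.
Square 2, 4: +2·2° lon, +4·1° lat → SW at lon 24°, lat -6°.
Subsquare c=2, v=21: +2·0.0833333° lon, +21·0.0416667° lat → SW at lon 24.1667°, lat -5.125°.
Cell spans 0.0833333° lon × 0.0416667° lat. NE corner is SW corner plus one full cell.
latitude 5.0833° S, longitude 24.2500° E.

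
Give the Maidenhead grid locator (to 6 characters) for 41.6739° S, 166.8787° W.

Shift to the Maidenhead origin (180°W, 90°S): lon 13.1213, lat 48.3261.
Field: lon ⌊13.1213/20⌋ = 0 → A; lat ⌊48.3261/10⌋ = 4 → E.
Square: lon ⌊13.1213/2⌋ = 6; lat ⌊8.3261/1⌋ = 8.
Subsquare: lon ⌊1.1213/0.0833333⌋ = 13 → n; lat ⌊0.3261/0.0416667⌋ = 7 → h.

AE68nh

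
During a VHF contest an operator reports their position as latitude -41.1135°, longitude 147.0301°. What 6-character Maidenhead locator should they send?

Shift to the Maidenhead origin (180°W, 90°S): lon 327.0301, lat 48.8865.
Field: lon ⌊327.0301/20⌋ = 16 → Q; lat ⌊48.8865/10⌋ = 4 → E.
Square: lon ⌊7.0301/2⌋ = 3; lat ⌊8.8865/1⌋ = 8.
Subsquare: lon ⌊1.0301/0.0833333⌋ = 12 → m; lat ⌊0.8865/0.0416667⌋ = 21 → v.

QE38mv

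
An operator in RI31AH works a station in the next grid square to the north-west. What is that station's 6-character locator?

RI21xi

Longitude subsquare a = 0; −1 → -1, wraps to 23 = x, carry into square.
Longitude square 3; −1 → 2.
Latitude subsquare h = 7; +1 → 8 = i.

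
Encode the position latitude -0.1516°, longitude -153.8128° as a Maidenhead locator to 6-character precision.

Offset from 180°W / 90°S: lon 26.1872°, lat 89.8484°.
Field: 26.1872/20 → 1 → B, 89.8484/10 → 8 → I; chars BI.
Square: 6.1872/2 → 3, 9.8484/1 → 9; chars 39.
Subsquare: 0.1872/0.0833333 → 2 → c, 0.8484/0.0416667 → 20 → u; chars cu.

BI39cu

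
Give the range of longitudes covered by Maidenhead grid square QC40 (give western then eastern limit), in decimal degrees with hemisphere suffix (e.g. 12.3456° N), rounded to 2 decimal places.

Field Q=16, C=2: +16·20° lon, +2·10° lat → SW at lon 140°, lat -70°.
Square 4, 0: +4·2° lon, +0·1° lat → SW at lon 148°, lat -70°.
Cell spans 2° lon × 1° lat.
west 148.00° E, east 150.00° E.

148.00° E, 150.00° E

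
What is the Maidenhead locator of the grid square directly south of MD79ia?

MD78ix

Latitude subsquare a = 0; −1 → -1, wraps to 23 = x, carry into square.
Latitude square 9; −1 → 8.
The longitude characters are unchanged.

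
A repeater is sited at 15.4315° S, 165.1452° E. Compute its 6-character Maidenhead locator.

RH24nn

Add 180° to longitude and 90° to latitude: 345.1452, 74.5685.
Field: 345.1452/20 → 17 → R, 74.5685/10 → 7 → H; chars RH.
Square: 5.1452/2 → 2, 4.5685/1 → 4; chars 24.
Subsquare: 1.1452/0.0833333 → 13 → n, 0.5685/0.0416667 → 13 → n; chars nn.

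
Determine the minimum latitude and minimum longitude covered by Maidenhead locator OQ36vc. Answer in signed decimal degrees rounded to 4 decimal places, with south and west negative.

76.0833, 107.7500

Field O=14, Q=16: +14·20° lon, +16·10° lat → SW at lon 100°, lat 70°.
Square 3, 6: +3·2° lon, +6·1° lat → SW at lon 106°, lat 76°.
Subsquare v=21, c=2: +21·0.0833333° lon, +2·0.0416667° lat → SW at lon 107.75°, lat 76.0833°.
latitude 76.0833, longitude 107.7500.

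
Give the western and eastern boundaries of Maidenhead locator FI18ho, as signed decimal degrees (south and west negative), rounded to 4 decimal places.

-77.4167, -77.3333

Field F=5, I=8: +5·20° lon, +8·10° lat → SW at lon -80°, lat -10°.
Square 1, 8: +1·2° lon, +8·1° lat → SW at lon -78°, lat -2°.
Subsquare h=7, o=14: +7·0.0833333° lon, +14·0.0416667° lat → SW at lon -77.4167°, lat -1.41667°.
Cell spans 0.0833333° lon × 0.0416667° lat.
west -77.4167, east -77.3333.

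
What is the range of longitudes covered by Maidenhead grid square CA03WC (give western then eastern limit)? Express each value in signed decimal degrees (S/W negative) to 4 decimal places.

-138.1667, -138.0833

Field C=2, A=0: +2·20° lon, +0·10° lat → SW at lon -140°, lat -90°.
Square 0, 3: +0·2° lon, +3·1° lat → SW at lon -140°, lat -87°.
Subsquare w=22, c=2: +22·0.0833333° lon, +2·0.0416667° lat → SW at lon -138.167°, lat -86.9167°.
Cell spans 0.0833333° lon × 0.0416667° lat.
west -138.1667, east -138.0833.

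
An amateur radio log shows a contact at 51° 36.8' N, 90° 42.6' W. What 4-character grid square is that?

EO41

Add 180° to longitude and 90° to latitude: 89.29, 141.61.
Field: 89.29/20 → 4 → E, 141.61/10 → 14 → O; chars EO.
Square: 9.29/2 → 4, 1.61/1 → 1; chars 41.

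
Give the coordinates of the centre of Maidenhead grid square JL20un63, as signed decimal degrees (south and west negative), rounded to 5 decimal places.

20.55625, 5.72083

Field J=9, L=11: +9·20° lon, +11·10° lat → SW at lon 0°, lat 20°.
Square 2, 0: +2·2° lon, +0·1° lat → SW at lon 4°, lat 20°.
Subsquare u=20, n=13: +20·0.0833333° lon, +13·0.0416667° lat → SW at lon 5.66667°, lat 20.5417°.
Extended square 6, 3: +6·0.00833333° lon, +3·0.00416667° lat → SW at lon 5.71667°, lat 20.5542°.
Cell spans 0.00833333° lon × 0.00416667° lat. Centre is SW corner plus half of each.
latitude 20.55625, longitude 5.72083.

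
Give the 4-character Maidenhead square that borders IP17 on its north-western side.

Longitude square 1; −1 → 0.
Latitude square 7; +1 → 8.

IP08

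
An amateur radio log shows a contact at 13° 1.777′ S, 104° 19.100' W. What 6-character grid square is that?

Offset from 180°W / 90°S: lon 75.6817°, lat 76.9704°.
Field: lon ⌊75.6817/20⌋ = 3 → D; lat ⌊76.9704/10⌋ = 7 → H.
Square: lon ⌊15.6817/2⌋ = 7; lat ⌊6.9704/1⌋ = 6.
Subsquare: lon ⌊1.6817/0.0833333⌋ = 20 → u; lat ⌊0.9704/0.0416667⌋ = 23 → x.

DH76ux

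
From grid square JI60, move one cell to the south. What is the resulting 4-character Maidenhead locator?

Latitude square 0; −1 → -1, wraps to 9, carry into field.
Latitude field I = 8; −1 → 7 = H.
The longitude characters are unchanged.

JH69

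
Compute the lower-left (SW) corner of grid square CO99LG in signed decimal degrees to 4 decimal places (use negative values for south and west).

Field C=2, O=14: +2·20° lon, +14·10° lat → SW at lon -140°, lat 50°.
Square 9, 9: +9·2° lon, +9·1° lat → SW at lon -122°, lat 59°.
Subsquare l=11, g=6: +11·0.0833333° lon, +6·0.0416667° lat → SW at lon -121.083°, lat 59.25°.
latitude 59.2500, longitude -121.0833.

59.2500, -121.0833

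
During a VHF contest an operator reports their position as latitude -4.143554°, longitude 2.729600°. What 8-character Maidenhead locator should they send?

Shift to the Maidenhead origin (180°W, 90°S): lon 182.72960, lat 85.85645.
Field: lon ⌊182.72960/20⌋ = 9 → J; lat ⌊85.85645/10⌋ = 8 → I.
Square: lon ⌊2.72960/2⌋ = 1; lat ⌊5.85645/1⌋ = 5.
Subsquare: lon ⌊0.72960/0.0833333⌋ = 8 → i; lat ⌊0.85645/0.0416667⌋ = 20 → u.
Extended square: lon ⌊0.06293/0.00833333⌋ = 7; lat ⌊0.02311/0.00416667⌋ = 5.

JI15iu75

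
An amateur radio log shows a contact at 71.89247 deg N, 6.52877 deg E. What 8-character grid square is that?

Shift to the Maidenhead origin (180°W, 90°S): lon 186.52877, lat 161.89247.
Field: 186.52877/20 → 9 → J, 161.89247/10 → 16 → Q; chars JQ.
Square: 6.52877/2 → 3, 1.89247/1 → 1; chars 31.
Subsquare: 0.52877/0.0833333 → 6 → g, 0.89247/0.0416667 → 21 → v; chars gv.
Extended square: 0.02877/0.00833333 → 3, 0.01747/0.00416667 → 4; chars 34.

JQ31gv34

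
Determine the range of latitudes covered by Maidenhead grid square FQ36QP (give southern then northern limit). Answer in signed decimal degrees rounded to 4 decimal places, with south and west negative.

Field F=5, Q=16: +5·20° lon, +16·10° lat → SW at lon -80°, lat 70°.
Square 3, 6: +3·2° lon, +6·1° lat → SW at lon -74°, lat 76°.
Subsquare q=16, p=15: +16·0.0833333° lon, +15·0.0416667° lat → SW at lon -72.6667°, lat 76.625°.
Cell spans 0.0833333° lon × 0.0416667° lat.
south 76.6250, north 76.6667.

76.6250, 76.6667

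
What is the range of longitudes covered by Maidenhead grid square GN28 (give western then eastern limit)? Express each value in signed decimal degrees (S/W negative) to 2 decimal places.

-56.00, -54.00

Field G=6, N=13: +6·20° lon, +13·10° lat → SW at lon -60°, lat 40°.
Square 2, 8: +2·2° lon, +8·1° lat → SW at lon -56°, lat 48°.
Cell spans 2° lon × 1° lat.
west -56.00, east -54.00.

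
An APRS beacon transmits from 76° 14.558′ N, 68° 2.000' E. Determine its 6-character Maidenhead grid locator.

MQ46af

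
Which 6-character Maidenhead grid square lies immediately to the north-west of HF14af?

HF04xg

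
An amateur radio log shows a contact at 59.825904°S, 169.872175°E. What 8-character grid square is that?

Shift to the Maidenhead origin (180°W, 90°S): lon 349.87217, lat 30.17410.
Field: 349.87217/20 → 17 → R, 30.17410/10 → 3 → D; chars RD.
Square: 9.87217/2 → 4, 0.17410/1 → 0; chars 40.
Subsquare: 1.87217/0.0833333 → 22 → w, 0.17410/0.0416667 → 4 → e; chars we.
Extended square: 0.03884/0.00833333 → 4, 0.00743/0.00416667 → 1; chars 41.

RD40we41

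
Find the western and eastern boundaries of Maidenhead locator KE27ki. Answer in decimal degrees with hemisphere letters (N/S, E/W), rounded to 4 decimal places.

24.8333° E, 24.9167° E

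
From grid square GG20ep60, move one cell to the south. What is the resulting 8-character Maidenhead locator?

GG20eo69

Latitude extended square 0; −1 → -1, wraps to 9, carry into subsquare.
Latitude subsquare p = 15; −1 → 14 = o.
The longitude characters are unchanged.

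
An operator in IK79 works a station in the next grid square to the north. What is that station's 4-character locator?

Latitude square 9; +1 → 10, wraps to 0, carry into field.
Latitude field K = 10; +1 → 11 = L.
The longitude characters are unchanged.

IL70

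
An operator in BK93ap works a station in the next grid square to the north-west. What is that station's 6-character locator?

BK83xq

Longitude subsquare a = 0; −1 → -1, wraps to 23 = x, carry into square.
Longitude square 9; −1 → 8.
Latitude subsquare p = 15; +1 → 16 = q.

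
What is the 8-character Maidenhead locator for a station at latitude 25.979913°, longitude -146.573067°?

Add 180° to longitude and 90° to latitude: 33.42693, 115.97991.
Field: lon ⌊33.42693/20⌋ = 1 → B; lat ⌊115.97991/10⌋ = 11 → L.
Square: lon ⌊13.42693/2⌋ = 6; lat ⌊5.97991/1⌋ = 5.
Subsquare: lon ⌊1.42693/0.0833333⌋ = 17 → r; lat ⌊0.97991/0.0416667⌋ = 23 → x.
Extended square: lon ⌊0.01027/0.00833333⌋ = 1; lat ⌊0.02158/0.00416667⌋ = 5.

BL65rx15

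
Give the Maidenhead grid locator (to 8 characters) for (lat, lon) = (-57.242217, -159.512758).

BD02fs81

Add 180° to longitude and 90° to latitude: 20.48724, 32.75778.
Field (20°×10°, letters A–R): lon ⌊20.48724/20⌋ = 1 → B; lat ⌊32.75778/10⌋ = 3 → D.
Square (2°×1°, digits 0–9): lon ⌊0.48724/2⌋ = 0; lat ⌊2.75778/1⌋ = 2.
Subsquare (5′×2.5′, letters a–x): lon ⌊0.48724/0.0833333⌋ = 5 → f; lat ⌊0.75778/0.0416667⌋ = 18 → s.
Extended square (30″×15″, digits 0–9): lon ⌊0.07058/0.00833333⌋ = 8; lat ⌊0.00778/0.00416667⌋ = 1.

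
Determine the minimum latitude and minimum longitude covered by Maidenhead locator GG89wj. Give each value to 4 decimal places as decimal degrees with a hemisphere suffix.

Field G=6, G=6: +6·20° lon, +6·10° lat → SW at lon -60°, lat -30°.
Square 8, 9: +8·2° lon, +9·1° lat → SW at lon -44°, lat -21°.
Subsquare w=22, j=9: +22·0.0833333° lon, +9·0.0416667° lat → SW at lon -42.1667°, lat -20.625°.
latitude 20.6250° S, longitude 42.1667° W.

20.6250° S, 42.1667° W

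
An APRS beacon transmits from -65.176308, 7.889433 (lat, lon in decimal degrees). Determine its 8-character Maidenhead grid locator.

JC34wt67

Shift to the Maidenhead origin (180°W, 90°S): lon 187.88943, lat 24.82369.
Field: 187.88943/20 → 9 → J, 24.82369/10 → 2 → C; chars JC.
Square: 7.88943/2 → 3, 4.82369/1 → 4; chars 34.
Subsquare: 1.88943/0.0833333 → 22 → w, 0.82369/0.0416667 → 19 → t; chars wt.
Extended square: 0.05610/0.00833333 → 6, 0.03203/0.00416667 → 7; chars 67.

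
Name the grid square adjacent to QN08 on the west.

Longitude square 0; −1 → -1, wraps to 9, carry into field.
Longitude field Q = 16; −1 → 15 = P.
The latitude characters are unchanged.

PN98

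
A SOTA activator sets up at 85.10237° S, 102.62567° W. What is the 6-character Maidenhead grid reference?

Offset from 180°W / 90°S: lon 77.3743°, lat 4.8976°.
Field: 77.3743/20 → 3 → D, 4.8976/10 → 0 → A; chars DA.
Square: 17.3743/2 → 8, 4.8976/1 → 4; chars 84.
Subsquare: 1.3743/0.0833333 → 16 → q, 0.8976/0.0416667 → 21 → v; chars qv.

DA84qv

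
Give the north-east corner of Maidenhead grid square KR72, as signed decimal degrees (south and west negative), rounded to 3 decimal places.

83.000, 36.000

Field K=10, R=17: +10·20° lon, +17·10° lat → SW at lon 20°, lat 80°.
Square 7, 2: +7·2° lon, +2·1° lat → SW at lon 34°, lat 82°.
Cell spans 2° lon × 1° lat. NE corner is SW corner plus one full cell.
latitude 83.000, longitude 36.000.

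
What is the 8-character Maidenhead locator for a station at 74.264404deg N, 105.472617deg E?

OQ24rg63

Offset from 180°W / 90°S: lon 285.47262°, lat 164.26440°.
Field: 285.47262/20 → 14 → O, 164.26440/10 → 16 → Q; chars OQ.
Square: 5.47262/2 → 2, 4.26440/1 → 4; chars 24.
Subsquare: 1.47262/0.0833333 → 17 → r, 0.26440/0.0416667 → 6 → g; chars rg.
Extended square: 0.05595/0.00833333 → 6, 0.01440/0.00416667 → 3; chars 63.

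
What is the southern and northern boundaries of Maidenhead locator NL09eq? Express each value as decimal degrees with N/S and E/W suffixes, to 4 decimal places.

29.6667° N, 29.7083° N

Field N=13, L=11: +13·20° lon, +11·10° lat → SW at lon 80°, lat 20°.
Square 0, 9: +0·2° lon, +9·1° lat → SW at lon 80°, lat 29°.
Subsquare e=4, q=16: +4·0.0833333° lon, +16·0.0416667° lat → SW at lon 80.3333°, lat 29.6667°.
Cell spans 0.0833333° lon × 0.0416667° lat.
south 29.6667° N, north 29.7083° N.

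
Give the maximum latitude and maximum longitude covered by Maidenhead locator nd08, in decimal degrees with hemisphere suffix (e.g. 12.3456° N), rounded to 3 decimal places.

Field N=13, D=3: +13·20° lon, +3·10° lat → SW at lon 80°, lat -60°.
Square 0, 8: +0·2° lon, +8·1° lat → SW at lon 80°, lat -52°.
Cell spans 2° lon × 1° lat. NE corner is SW corner plus one full cell.
latitude 51.000° S, longitude 82.000° E.

51.000° S, 82.000° E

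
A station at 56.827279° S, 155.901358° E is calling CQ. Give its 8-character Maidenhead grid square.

QD73we81

Offset from 180°W / 90°S: lon 335.90136°, lat 33.17272°.
Field: lon ⌊335.90136/20⌋ = 16 → Q; lat ⌊33.17272/10⌋ = 3 → D.
Square: lon ⌊15.90136/2⌋ = 7; lat ⌊3.17272/1⌋ = 3.
Subsquare: lon ⌊1.90136/0.0833333⌋ = 22 → w; lat ⌊0.17272/0.0416667⌋ = 4 → e.
Extended square: lon ⌊0.06802/0.00833333⌋ = 8; lat ⌊0.00605/0.00416667⌋ = 1.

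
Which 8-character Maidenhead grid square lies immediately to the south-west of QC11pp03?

Longitude extended square 0; −1 → -1, wraps to 9, carry into subsquare.
Longitude subsquare p = 15; −1 → 14 = o.
Latitude extended square 3; −1 → 2.

QC11op92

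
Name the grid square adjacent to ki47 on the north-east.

KI58

Longitude square 4; +1 → 5.
Latitude square 7; +1 → 8.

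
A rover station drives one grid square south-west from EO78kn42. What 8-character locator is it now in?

EO78kn31

Longitude extended square 4; −1 → 3.
Latitude extended square 2; −1 → 1.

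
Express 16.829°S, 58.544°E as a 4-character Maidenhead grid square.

LH93

Offset from 180°W / 90°S: lon 238.54°, lat 73.17°.
Field: lon ⌊238.54/20⌋ = 11 → L; lat ⌊73.17/10⌋ = 7 → H.
Square: lon ⌊18.54/2⌋ = 9; lat ⌊3.17/1⌋ = 3.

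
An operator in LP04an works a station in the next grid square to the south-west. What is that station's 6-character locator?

Longitude subsquare a = 0; −1 → -1, wraps to 23 = x, carry into square.
Longitude square 0; −1 → -1, wraps to 9, carry into field.
Longitude field L = 11; −1 → 10 = K.
Latitude subsquare n = 13; −1 → 12 = m.

KP94xm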